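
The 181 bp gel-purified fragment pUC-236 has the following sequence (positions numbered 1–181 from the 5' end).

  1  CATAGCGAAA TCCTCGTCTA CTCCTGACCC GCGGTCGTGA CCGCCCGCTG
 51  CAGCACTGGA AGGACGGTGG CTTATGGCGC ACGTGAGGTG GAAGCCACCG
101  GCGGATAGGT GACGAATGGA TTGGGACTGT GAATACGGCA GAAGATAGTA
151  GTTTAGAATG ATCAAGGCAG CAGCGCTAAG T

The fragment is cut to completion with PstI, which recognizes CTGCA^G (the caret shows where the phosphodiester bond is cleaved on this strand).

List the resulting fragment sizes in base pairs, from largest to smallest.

129, 52 bp

The PstI site (CTGCAG) starts at position 48.
PstI cuts after base 5 of each site (before the last base), so after position 52.
Linear molecule, 1 cut → 2 fragments:
  1–52 → 52 bp
  53–181 → 129 bp
Sorted largest to smallest: 129, 52 bp.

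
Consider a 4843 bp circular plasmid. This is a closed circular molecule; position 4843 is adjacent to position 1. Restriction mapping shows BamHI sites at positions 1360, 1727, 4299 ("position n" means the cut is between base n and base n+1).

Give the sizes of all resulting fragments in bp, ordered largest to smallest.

Circular molecule, 3 cuts → 3 fragments:
  1727 − 1360 = 367 bp
  4299 − 1727 = 2572 bp
  wrap: 4843 − 4299 + 1360 = 1904 bp
Sorted largest to smallest: 2572, 1904, 367 bp.

2572, 1904, 367 bp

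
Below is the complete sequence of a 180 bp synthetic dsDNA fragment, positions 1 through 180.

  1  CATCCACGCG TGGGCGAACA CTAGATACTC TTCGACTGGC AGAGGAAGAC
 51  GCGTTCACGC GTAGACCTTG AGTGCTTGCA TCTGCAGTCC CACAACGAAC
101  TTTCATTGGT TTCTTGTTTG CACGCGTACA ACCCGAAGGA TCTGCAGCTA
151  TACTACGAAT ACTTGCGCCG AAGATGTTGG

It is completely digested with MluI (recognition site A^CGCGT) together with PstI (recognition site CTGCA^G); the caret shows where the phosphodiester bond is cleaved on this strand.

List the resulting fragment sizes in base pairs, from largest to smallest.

43, 36, 34, 29, 24, 8, 6 bp

MluI sites (ACGCGT) start at positions 6, 49, 57, 122.
MluI cuts after the first base of each site, so after positions 6, 49, 57, 122.
PstI sites (CTGCAG) start at positions 82, 142.
PstI cuts after base 5 of each site (before the last base), so after positions 86, 146.
Combined cut positions: 6, 49, 57, 86, 122, 146.
Linear molecule, 6 cuts → 7 fragments:
  1–6 → 6 bp
  7–49 → 43 bp
  50–57 → 8 bp
  58–86 → 29 bp
  87–122 → 36 bp
  123–146 → 24 bp
  147–180 → 34 bp
Sorted largest to smallest: 43, 36, 34, 29, 24, 8, 6 bp.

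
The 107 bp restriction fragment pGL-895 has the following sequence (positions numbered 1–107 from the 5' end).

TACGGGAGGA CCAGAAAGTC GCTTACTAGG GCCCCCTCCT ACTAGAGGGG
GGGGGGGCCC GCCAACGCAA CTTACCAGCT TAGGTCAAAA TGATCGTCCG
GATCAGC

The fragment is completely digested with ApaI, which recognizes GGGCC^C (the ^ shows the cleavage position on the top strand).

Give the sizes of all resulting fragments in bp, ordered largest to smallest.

48, 33, 26 bp

ApaI sites (GGGCCC) start at positions 29, 55.
ApaI cuts after base 5 of each site (before the last base), so after positions 33, 59.
Linear molecule, 2 cuts → 3 fragments:
  1–33 → 33 bp
  34–59 → 26 bp
  60–107 → 48 bp
Sorted largest to smallest: 48, 33, 26 bp.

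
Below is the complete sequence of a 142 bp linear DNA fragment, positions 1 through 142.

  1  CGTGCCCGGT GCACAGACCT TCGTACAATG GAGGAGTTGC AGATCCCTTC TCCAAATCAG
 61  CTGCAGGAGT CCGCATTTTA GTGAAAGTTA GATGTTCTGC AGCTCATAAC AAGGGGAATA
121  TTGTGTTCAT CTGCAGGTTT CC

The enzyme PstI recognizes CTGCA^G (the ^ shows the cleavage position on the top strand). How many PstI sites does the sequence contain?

CTGCAG occurs starting at positions 61, 97, 131.
PstI cuts at 3 sites.

3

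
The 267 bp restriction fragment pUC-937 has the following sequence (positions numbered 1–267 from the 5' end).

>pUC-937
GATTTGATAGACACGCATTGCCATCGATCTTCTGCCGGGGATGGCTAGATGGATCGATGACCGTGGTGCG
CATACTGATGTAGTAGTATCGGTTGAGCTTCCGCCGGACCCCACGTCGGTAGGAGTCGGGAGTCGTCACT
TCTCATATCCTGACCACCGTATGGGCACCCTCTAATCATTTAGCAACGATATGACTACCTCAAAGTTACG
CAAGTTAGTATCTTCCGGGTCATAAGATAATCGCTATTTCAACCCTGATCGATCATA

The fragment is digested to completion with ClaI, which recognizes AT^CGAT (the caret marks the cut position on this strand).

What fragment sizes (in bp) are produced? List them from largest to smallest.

205, 30, 24, 8 bp

ClaI sites (ATCGAT) start at positions 23, 53, 258.
ClaI cuts after base 2 of each site, so after positions 24, 54, 259.
Linear molecule, 3 cuts → 4 fragments:
  1–24 → 24 bp
  25–54 → 30 bp
  55–259 → 205 bp
  260–267 → 8 bp
Sorted largest to smallest: 205, 30, 24, 8 bp.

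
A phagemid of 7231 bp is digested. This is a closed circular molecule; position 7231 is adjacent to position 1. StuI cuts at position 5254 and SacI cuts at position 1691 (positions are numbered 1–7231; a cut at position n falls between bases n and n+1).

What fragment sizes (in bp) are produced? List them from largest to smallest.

Combined cut positions (sorted): 1691, 5254.
Circular molecule, 2 cuts → 2 fragments:
  5254 − 1691 = 3563 bp
  wrap: 7231 − 5254 + 1691 = 3668 bp
Sorted largest to smallest: 3668, 3563 bp.

3668, 3563 bp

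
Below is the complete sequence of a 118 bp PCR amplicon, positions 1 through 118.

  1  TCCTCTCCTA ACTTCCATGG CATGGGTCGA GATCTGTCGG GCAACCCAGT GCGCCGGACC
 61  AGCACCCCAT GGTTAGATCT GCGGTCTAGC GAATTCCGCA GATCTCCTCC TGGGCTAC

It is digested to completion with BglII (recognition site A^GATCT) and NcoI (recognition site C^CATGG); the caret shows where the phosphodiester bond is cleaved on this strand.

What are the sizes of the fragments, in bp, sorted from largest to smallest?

37, 25, 18, 15, 15, 8 bp

BglII sites (AGATCT) start at positions 30, 75, 100.
BglII cuts after the first base of each site, so after positions 30, 75, 100.
NcoI sites (CCATGG) start at positions 15, 67.
NcoI cuts after the first base of each site, so after positions 15, 67.
Combined cut positions: 15, 30, 67, 75, 100.
Linear molecule, 5 cuts → 6 fragments:
  1–15 → 15 bp
  16–30 → 15 bp
  31–67 → 37 bp
  68–75 → 8 bp
  76–100 → 25 bp
  101–118 → 18 bp
Sorted largest to smallest: 37, 25, 18, 15, 15, 8 bp.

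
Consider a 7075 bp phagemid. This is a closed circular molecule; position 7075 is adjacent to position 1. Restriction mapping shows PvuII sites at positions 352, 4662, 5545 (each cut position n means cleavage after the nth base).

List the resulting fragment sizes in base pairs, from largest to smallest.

Circular molecule, 3 cuts → 3 fragments:
  4662 − 352 = 4310 bp
  5545 − 4662 = 883 bp
  wrap: 7075 − 5545 + 352 = 1882 bp
Sorted largest to smallest: 4310, 1882, 883 bp.

4310, 1882, 883 bp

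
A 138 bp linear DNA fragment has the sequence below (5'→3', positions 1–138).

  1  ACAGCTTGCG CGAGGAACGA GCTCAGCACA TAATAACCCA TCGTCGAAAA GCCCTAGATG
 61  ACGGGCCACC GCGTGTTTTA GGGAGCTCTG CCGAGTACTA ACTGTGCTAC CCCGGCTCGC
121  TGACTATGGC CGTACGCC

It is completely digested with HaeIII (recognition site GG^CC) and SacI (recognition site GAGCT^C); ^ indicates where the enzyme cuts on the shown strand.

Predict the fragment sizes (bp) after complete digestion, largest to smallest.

HaeIII sites (GGCC) start at positions 64, 128.
HaeIII cuts after base 2 of each site, so after positions 65, 129.
SacI sites (GAGCTC) start at positions 19, 83.
SacI cuts after base 5 of each site (before the last base), so after positions 23, 87.
Combined cut positions: 23, 65, 87, 129.
Linear molecule, 4 cuts → 5 fragments:
  1–23 → 23 bp
  24–65 → 42 bp
  66–87 → 22 bp
  88–129 → 42 bp
  130–138 → 9 bp
Sorted largest to smallest: 42, 42, 23, 22, 9 bp.

42, 42, 23, 22, 9 bp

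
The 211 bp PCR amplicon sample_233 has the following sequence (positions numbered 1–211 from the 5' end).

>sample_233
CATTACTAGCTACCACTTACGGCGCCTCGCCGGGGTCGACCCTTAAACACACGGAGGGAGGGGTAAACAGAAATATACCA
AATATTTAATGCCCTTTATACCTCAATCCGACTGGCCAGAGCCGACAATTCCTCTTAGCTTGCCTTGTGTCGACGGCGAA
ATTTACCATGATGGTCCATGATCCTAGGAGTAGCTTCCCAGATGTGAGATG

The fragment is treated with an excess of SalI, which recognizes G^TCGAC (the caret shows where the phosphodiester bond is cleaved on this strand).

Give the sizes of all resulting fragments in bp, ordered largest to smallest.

114, 62, 35 bp

SalI sites (GTCGAC) start at positions 35, 149.
SalI cuts after the first base of each site, so after positions 35, 149.
Linear molecule, 2 cuts → 3 fragments:
  1–35 → 35 bp
  36–149 → 114 bp
  150–211 → 62 bp
Sorted largest to smallest: 114, 62, 35 bp.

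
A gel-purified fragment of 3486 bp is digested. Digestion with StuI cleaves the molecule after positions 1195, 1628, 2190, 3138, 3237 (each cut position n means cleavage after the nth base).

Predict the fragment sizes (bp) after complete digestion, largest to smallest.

Linear molecule, 5 cuts → 6 fragments:
  1195 − 0 = 1195 bp
  1628 − 1195 = 433 bp
  2190 − 1628 = 562 bp
  3138 − 2190 = 948 bp
  3237 − 3138 = 99 bp
  3486 − 3237 = 249 bp
Sorted largest to smallest: 1195, 948, 562, 433, 249, 99 bp.

1195, 948, 562, 433, 249, 99 bp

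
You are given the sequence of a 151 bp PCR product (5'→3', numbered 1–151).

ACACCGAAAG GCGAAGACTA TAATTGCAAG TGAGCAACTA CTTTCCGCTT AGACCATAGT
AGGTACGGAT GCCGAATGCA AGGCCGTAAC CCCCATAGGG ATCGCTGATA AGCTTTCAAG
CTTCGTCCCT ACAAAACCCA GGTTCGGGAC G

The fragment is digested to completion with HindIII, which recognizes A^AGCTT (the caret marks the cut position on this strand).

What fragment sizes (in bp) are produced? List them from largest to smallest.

HindIII sites (AAGCTT) start at positions 110, 118.
HindIII cuts after the first base of each site, so after positions 110, 118.
Linear molecule, 2 cuts → 3 fragments:
  1–110 → 110 bp
  111–118 → 8 bp
  119–151 → 33 bp
Sorted largest to smallest: 110, 33, 8 bp.

110, 33, 8 bp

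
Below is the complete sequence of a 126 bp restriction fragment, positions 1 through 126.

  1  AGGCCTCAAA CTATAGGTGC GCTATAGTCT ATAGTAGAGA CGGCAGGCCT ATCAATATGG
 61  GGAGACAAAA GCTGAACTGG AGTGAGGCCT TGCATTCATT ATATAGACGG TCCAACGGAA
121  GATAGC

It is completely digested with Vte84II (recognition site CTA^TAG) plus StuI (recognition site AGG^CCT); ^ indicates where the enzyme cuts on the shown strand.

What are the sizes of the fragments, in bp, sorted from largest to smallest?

Vte84II sites (CTATAG) start at positions 11, 22, 29.
Vte84II cuts after base 3 of each site, so after positions 13, 24, 31.
StuI sites (AGGCCT) start at positions 1, 45, 85.
StuI cuts after base 3 of each site, so after positions 3, 47, 87.
Combined cut positions: 3, 13, 24, 31, 47, 87.
Linear molecule, 6 cuts → 7 fragments:
  1–3 → 3 bp
  4–13 → 10 bp
  14–24 → 11 bp
  25–31 → 7 bp
  32–47 → 16 bp
  48–87 → 40 bp
  88–126 → 39 bp
Sorted largest to smallest: 40, 39, 16, 11, 10, 7, 3 bp.

40, 39, 16, 11, 10, 7, 3 bp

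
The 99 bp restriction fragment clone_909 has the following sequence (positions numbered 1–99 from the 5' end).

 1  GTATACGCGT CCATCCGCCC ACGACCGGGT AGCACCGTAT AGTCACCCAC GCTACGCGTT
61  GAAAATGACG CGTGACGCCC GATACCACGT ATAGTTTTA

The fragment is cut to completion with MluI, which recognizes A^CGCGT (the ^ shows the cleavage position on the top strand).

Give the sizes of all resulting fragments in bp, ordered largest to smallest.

MluI sites (ACGCGT) start at positions 5, 54, 68.
MluI cuts after the first base of each site, so after positions 5, 54, 68.
Linear molecule, 3 cuts → 4 fragments:
  1–5 → 5 bp
  6–54 → 49 bp
  55–68 → 14 bp
  69–99 → 31 bp
Sorted largest to smallest: 49, 31, 14, 5 bp.

49, 31, 14, 5 bp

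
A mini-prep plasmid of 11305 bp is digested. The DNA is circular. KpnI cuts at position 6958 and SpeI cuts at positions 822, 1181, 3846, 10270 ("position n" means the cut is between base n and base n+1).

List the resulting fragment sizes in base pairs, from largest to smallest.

3312, 3112, 2665, 1857, 359 bp

Combined cut positions (sorted): 822, 1181, 3846, 6958, 10270.
Circular molecule, 5 cuts → 5 fragments:
  1181 − 822 = 359 bp
  3846 − 1181 = 2665 bp
  6958 − 3846 = 3112 bp
  10270 − 6958 = 3312 bp
  wrap: 11305 − 10270 + 822 = 1857 bp
Sorted largest to smallest: 3312, 3112, 2665, 1857, 359 bp.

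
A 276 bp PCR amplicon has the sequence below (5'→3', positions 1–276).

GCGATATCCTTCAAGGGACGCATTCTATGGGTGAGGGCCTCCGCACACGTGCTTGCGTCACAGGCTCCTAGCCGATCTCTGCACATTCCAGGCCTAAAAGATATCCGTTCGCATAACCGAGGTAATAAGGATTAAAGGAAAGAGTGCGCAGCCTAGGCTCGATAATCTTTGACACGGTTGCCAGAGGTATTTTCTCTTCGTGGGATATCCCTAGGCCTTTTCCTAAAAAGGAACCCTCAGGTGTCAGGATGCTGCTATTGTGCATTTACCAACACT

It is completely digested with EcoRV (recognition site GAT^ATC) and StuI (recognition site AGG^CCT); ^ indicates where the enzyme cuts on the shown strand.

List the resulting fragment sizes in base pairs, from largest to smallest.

EcoRV sites (GATATC) start at positions 3, 100, 204.
EcoRV cuts after base 3 of each site, so after positions 5, 102, 206.
StuI sites (AGGCCT) start at positions 90, 213.
StuI cuts after base 3 of each site, so after positions 92, 215.
Combined cut positions: 5, 92, 102, 206, 215.
Linear molecule, 5 cuts → 6 fragments:
  1–5 → 5 bp
  6–92 → 87 bp
  93–102 → 10 bp
  103–206 → 104 bp
  207–215 → 9 bp
  216–276 → 61 bp
Sorted largest to smallest: 104, 87, 61, 10, 9, 5 bp.

104, 87, 61, 10, 9, 5 bp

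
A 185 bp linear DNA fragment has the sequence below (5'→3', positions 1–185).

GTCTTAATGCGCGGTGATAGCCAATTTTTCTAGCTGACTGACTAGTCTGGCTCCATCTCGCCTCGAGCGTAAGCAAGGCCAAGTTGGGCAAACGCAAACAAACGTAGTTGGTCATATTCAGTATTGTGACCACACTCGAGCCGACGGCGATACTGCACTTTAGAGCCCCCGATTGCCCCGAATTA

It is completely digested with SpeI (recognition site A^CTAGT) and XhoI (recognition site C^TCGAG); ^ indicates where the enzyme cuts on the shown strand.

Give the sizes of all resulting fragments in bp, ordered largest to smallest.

73, 50, 41, 21 bp

The SpeI site (ACTAGT) starts at position 41.
SpeI cuts after the first base of each site, so after position 41.
XhoI sites (CTCGAG) start at positions 62, 135.
XhoI cuts after the first base of each site, so after positions 62, 135.
Combined cut positions: 41, 62, 135.
Linear molecule, 3 cuts → 4 fragments:
  1–41 → 41 bp
  42–62 → 21 bp
  63–135 → 73 bp
  136–185 → 50 bp
Sorted largest to smallest: 73, 50, 41, 21 bp.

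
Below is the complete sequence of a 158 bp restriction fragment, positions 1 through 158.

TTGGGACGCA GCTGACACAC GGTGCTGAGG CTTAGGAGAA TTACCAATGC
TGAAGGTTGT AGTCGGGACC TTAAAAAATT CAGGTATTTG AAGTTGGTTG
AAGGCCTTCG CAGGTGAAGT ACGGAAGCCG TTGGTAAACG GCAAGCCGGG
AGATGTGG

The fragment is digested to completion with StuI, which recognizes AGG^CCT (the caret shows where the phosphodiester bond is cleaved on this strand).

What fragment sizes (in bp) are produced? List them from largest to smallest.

104, 54 bp

The StuI site (AGGCCT) starts at position 102.
StuI cuts after base 3 of each site, so after position 104.
Linear molecule, 1 cut → 2 fragments:
  1–104 → 104 bp
  105–158 → 54 bp
Sorted largest to smallest: 104, 54 bp.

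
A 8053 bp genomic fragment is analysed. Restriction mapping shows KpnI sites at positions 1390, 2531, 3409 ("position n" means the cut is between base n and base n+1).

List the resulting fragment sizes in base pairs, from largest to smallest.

Linear molecule, 3 cuts → 4 fragments:
  1390 − 0 = 1390 bp
  2531 − 1390 = 1141 bp
  3409 − 2531 = 878 bp
  8053 − 3409 = 4644 bp
Sorted largest to smallest: 4644, 1390, 1141, 878 bp.

4644, 1390, 1141, 878 bp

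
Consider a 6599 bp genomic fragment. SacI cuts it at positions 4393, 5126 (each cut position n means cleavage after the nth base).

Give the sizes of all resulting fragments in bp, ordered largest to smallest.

4393, 1473, 733 bp

Linear molecule, 2 cuts → 3 fragments:
  4393 − 0 = 4393 bp
  5126 − 4393 = 733 bp
  6599 − 5126 = 1473 bp
Sorted largest to smallest: 4393, 1473, 733 bp.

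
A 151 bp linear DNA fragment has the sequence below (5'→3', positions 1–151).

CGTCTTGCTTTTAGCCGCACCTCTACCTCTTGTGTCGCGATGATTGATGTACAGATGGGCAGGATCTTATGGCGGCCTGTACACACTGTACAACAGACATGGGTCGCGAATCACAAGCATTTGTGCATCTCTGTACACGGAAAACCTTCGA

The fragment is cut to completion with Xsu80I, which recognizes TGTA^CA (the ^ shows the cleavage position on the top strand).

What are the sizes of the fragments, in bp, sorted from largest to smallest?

51, 45, 30, 16, 9 bp

Xsu80I sites (TGTACA) start at positions 48, 78, 87, 132.
Xsu80I cuts after base 4 of each site, so after positions 51, 81, 90, 135.
Linear molecule, 4 cuts → 5 fragments:
  1–51 → 51 bp
  52–81 → 30 bp
  82–90 → 9 bp
  91–135 → 45 bp
  136–151 → 16 bp
Sorted largest to smallest: 51, 45, 30, 16, 9 bp.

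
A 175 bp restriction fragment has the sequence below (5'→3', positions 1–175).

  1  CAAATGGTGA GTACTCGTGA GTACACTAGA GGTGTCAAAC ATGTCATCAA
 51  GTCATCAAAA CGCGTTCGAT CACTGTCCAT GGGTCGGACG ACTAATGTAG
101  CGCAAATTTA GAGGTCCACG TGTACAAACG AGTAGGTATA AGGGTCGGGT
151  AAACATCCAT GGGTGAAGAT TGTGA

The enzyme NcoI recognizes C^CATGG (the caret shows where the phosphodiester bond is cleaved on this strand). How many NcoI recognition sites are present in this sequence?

2

CCATGG occurs starting at positions 77, 157.
NcoI cuts at 2 sites.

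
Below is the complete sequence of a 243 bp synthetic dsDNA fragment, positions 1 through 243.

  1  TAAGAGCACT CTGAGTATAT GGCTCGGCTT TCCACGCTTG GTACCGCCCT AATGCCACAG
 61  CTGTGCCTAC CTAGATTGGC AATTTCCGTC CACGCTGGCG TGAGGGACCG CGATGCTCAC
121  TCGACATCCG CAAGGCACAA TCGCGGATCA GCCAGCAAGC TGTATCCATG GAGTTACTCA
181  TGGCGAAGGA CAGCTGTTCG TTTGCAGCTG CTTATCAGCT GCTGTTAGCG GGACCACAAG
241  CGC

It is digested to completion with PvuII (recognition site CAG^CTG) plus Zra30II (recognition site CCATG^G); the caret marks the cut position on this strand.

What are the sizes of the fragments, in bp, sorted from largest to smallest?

PvuII sites (CAGCTG) start at positions 58, 191, 205, 216.
PvuII cuts after base 3 of each site, so after positions 60, 193, 207, 218.
The Zra30II site (CCATGG) starts at position 166.
Zra30II cuts after base 5 of each site (before the last base), so after position 170.
Combined cut positions: 60, 170, 193, 207, 218.
Linear molecule, 5 cuts → 6 fragments:
  1–60 → 60 bp
  61–170 → 110 bp
  171–193 → 23 bp
  194–207 → 14 bp
  208–218 → 11 bp
  219–243 → 25 bp
Sorted largest to smallest: 110, 60, 25, 23, 14, 11 bp.

110, 60, 25, 23, 14, 11 bp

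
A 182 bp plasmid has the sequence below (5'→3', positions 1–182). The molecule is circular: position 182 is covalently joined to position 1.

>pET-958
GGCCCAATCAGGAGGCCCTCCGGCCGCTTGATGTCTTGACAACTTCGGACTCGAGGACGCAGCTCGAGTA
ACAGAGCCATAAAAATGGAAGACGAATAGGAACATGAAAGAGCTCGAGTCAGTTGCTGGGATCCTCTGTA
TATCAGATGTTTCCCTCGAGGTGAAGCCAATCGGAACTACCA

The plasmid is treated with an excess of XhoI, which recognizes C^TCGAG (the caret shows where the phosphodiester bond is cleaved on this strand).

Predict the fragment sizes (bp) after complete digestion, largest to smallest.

77, 50, 42, 13 bp

XhoI sites (CTCGAG) start at positions 50, 63, 113, 155.
XhoI cuts after the first base of each site, so after positions 50, 63, 113, 155.
Circular molecule, 4 cuts → 4 fragments:
  51–63 → 13 bp
  64–113 → 50 bp
  114–155 → 42 bp
  156–182 then 1–50 → 27 + 50 = 77 bp
Sorted largest to smallest: 77, 50, 42, 13 bp.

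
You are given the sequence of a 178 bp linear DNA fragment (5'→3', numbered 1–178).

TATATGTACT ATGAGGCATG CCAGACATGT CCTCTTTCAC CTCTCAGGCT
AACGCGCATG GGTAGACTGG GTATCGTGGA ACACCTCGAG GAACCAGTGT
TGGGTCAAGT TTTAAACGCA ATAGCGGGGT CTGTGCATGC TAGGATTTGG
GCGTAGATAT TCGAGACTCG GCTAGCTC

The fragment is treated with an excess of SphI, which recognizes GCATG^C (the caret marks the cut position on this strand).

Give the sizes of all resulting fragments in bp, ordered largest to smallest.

119, 39, 20 bp

SphI sites (GCATGC) start at positions 16, 135.
SphI cuts after base 5 of each site (before the last base), so after positions 20, 139.
Linear molecule, 2 cuts → 3 fragments:
  1–20 → 20 bp
  21–139 → 119 bp
  140–178 → 39 bp
Sorted largest to smallest: 119, 39, 20 bp.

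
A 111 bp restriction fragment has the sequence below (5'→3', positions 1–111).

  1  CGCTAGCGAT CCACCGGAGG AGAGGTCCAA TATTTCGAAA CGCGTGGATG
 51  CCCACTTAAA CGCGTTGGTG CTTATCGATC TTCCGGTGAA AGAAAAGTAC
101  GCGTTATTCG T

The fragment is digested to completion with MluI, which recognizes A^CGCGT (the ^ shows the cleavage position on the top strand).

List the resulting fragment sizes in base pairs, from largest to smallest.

40, 39, 20, 12 bp

MluI sites (ACGCGT) start at positions 40, 60, 99.
MluI cuts after the first base of each site, so after positions 40, 60, 99.
Linear molecule, 3 cuts → 4 fragments:
  1–40 → 40 bp
  41–60 → 20 bp
  61–99 → 39 bp
  100–111 → 12 bp
Sorted largest to smallest: 40, 39, 20, 12 bp.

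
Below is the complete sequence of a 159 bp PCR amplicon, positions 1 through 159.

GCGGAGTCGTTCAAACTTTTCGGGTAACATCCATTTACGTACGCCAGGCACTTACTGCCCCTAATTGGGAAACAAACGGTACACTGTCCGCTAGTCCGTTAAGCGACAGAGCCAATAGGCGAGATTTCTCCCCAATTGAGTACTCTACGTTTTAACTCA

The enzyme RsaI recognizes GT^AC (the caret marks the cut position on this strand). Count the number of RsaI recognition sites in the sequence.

3

GTAC occurs starting at positions 39, 79, 140.
RsaI cuts at 3 sites.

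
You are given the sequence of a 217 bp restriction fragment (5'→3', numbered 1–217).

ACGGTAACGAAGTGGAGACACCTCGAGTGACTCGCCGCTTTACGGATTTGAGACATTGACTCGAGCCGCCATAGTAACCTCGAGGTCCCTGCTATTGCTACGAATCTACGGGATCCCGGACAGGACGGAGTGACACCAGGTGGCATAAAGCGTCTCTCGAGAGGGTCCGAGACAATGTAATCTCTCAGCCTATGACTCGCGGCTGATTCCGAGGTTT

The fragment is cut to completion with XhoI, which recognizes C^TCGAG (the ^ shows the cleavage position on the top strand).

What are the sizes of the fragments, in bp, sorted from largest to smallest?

XhoI sites (CTCGAG) start at positions 22, 60, 79, 156.
XhoI cuts after the first base of each site, so after positions 22, 60, 79, 156.
Linear molecule, 4 cuts → 5 fragments:
  1–22 → 22 bp
  23–60 → 38 bp
  61–79 → 19 bp
  80–156 → 77 bp
  157–217 → 61 bp
Sorted largest to smallest: 77, 61, 38, 22, 19 bp.

77, 61, 38, 22, 19 bp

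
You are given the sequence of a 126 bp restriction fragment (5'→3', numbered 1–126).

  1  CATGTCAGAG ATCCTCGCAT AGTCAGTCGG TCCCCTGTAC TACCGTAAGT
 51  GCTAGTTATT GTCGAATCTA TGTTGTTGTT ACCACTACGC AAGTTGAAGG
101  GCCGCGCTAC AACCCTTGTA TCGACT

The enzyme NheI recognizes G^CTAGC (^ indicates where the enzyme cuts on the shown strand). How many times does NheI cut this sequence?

0

No occurrence of GCTAGC is present in the sequence.
NheI does not cut: 0 sites.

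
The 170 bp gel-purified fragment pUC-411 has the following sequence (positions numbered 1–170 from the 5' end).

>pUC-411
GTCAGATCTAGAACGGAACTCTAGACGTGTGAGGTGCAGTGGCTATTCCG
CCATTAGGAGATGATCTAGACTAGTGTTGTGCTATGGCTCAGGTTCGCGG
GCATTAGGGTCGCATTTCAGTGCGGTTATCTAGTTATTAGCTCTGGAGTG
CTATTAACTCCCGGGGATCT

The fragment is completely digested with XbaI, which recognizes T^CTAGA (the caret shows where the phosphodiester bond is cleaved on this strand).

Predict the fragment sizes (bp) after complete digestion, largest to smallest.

105, 45, 13, 7 bp

XbaI sites (TCTAGA) start at positions 7, 20, 65.
XbaI cuts after the first base of each site, so after positions 7, 20, 65.
Linear molecule, 3 cuts → 4 fragments:
  1–7 → 7 bp
  8–20 → 13 bp
  21–65 → 45 bp
  66–170 → 105 bp
Sorted largest to smallest: 105, 45, 13, 7 bp.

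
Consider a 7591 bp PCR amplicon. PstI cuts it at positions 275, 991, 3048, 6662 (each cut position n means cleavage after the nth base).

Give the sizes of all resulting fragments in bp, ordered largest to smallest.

Linear molecule, 4 cuts → 5 fragments:
  275 − 0 = 275 bp
  991 − 275 = 716 bp
  3048 − 991 = 2057 bp
  6662 − 3048 = 3614 bp
  7591 − 6662 = 929 bp
Sorted largest to smallest: 3614, 2057, 929, 716, 275 bp.

3614, 2057, 929, 716, 275 bp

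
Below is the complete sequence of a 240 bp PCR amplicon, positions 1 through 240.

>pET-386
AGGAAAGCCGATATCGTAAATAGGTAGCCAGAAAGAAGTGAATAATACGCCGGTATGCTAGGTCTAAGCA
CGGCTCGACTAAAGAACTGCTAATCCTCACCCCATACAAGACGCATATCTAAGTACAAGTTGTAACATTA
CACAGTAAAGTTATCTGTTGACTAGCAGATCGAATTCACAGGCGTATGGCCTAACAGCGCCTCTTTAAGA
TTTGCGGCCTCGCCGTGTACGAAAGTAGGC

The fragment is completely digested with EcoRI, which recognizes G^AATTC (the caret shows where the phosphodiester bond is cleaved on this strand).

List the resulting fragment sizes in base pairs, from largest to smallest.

The EcoRI site (GAATTC) starts at position 172.
EcoRI cuts after the first base of each site, so after position 172.
Linear molecule, 1 cut → 2 fragments:
  1–172 → 172 bp
  173–240 → 68 bp
Sorted largest to smallest: 172, 68 bp.

172, 68 bp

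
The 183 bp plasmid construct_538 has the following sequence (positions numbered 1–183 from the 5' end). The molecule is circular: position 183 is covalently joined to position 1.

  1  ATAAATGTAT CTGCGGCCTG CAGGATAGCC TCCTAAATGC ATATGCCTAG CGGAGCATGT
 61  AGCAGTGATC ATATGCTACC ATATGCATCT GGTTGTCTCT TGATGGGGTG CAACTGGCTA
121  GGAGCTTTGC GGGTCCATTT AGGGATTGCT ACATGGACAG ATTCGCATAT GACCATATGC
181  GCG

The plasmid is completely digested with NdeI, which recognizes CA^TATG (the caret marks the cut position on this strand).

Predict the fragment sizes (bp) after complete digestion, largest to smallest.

NdeI sites (CATATG) start at positions 40, 70, 80, 166, 174.
NdeI cuts after base 2 of each site, so after positions 41, 71, 81, 167, 175.
Circular molecule, 5 cuts → 5 fragments:
  42–71 → 30 bp
  72–81 → 10 bp
  82–167 → 86 bp
  168–175 → 8 bp
  176–183 then 1–41 → 8 + 41 = 49 bp
Sorted largest to smallest: 86, 49, 30, 10, 8 bp.

86, 49, 30, 10, 8 bp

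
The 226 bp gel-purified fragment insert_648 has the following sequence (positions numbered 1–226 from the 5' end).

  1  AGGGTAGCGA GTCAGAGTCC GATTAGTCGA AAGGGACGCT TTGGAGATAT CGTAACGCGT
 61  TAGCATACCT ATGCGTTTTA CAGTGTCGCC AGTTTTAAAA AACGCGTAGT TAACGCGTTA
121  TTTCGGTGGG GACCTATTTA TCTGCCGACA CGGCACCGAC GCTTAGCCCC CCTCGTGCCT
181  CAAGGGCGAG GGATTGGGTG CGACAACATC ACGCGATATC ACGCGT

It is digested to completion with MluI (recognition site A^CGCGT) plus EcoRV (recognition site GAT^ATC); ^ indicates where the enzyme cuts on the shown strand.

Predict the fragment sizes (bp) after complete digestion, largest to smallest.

104, 48, 47, 11, 7, 5, 4 bp

MluI sites (ACGCGT) start at positions 55, 102, 113, 221.
MluI cuts after the first base of each site, so after positions 55, 102, 113, 221.
EcoRV sites (GATATC) start at positions 46, 215.
EcoRV cuts after base 3 of each site, so after positions 48, 217.
Combined cut positions: 48, 55, 102, 113, 217, 221.
Linear molecule, 6 cuts → 7 fragments:
  1–48 → 48 bp
  49–55 → 7 bp
  56–102 → 47 bp
  103–113 → 11 bp
  114–217 → 104 bp
  218–221 → 4 bp
  222–226 → 5 bp
Sorted largest to smallest: 104, 48, 47, 11, 7, 5, 4 bp.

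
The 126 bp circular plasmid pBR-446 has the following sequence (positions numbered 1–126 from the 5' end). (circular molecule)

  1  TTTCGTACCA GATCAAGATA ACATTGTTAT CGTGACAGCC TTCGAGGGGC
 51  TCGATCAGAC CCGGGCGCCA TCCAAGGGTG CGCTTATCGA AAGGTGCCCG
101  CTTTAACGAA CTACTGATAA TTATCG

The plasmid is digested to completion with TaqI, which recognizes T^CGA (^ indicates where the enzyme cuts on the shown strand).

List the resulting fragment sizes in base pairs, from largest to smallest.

81, 36, 9 bp

TaqI sites (TCGA) start at positions 42, 51, 87.
TaqI cuts after the first base of each site, so after positions 42, 51, 87.
Circular molecule, 3 cuts → 3 fragments:
  43–51 → 9 bp
  52–87 → 36 bp
  88–126 then 1–42 → 39 + 42 = 81 bp
Sorted largest to smallest: 81, 36, 9 bp.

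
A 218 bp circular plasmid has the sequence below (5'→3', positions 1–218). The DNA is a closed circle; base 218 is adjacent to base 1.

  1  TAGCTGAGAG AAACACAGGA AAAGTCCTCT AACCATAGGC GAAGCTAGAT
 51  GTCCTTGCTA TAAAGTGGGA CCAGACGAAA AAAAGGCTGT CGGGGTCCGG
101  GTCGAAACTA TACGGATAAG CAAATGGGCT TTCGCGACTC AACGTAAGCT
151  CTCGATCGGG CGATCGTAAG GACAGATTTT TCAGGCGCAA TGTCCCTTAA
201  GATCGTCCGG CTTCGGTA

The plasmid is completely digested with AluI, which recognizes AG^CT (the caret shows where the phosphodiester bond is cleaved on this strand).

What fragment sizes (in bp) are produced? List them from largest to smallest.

AluI sites (AGCT) start at positions 2, 43, 147.
AluI cuts after base 2 of each site, so after positions 3, 44, 148.
Circular molecule, 3 cuts → 3 fragments:
  4–44 → 41 bp
  45–148 → 104 bp
  149–218 then 1–3 → 70 + 3 = 73 bp
Sorted largest to smallest: 104, 73, 41 bp.

104, 73, 41 bp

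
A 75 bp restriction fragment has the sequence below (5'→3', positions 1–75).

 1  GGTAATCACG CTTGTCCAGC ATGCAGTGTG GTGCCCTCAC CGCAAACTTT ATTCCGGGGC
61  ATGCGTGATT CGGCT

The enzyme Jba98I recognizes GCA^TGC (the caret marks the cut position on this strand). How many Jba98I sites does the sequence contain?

2

GCATGC occurs starting at positions 19, 59.
Jba98I cuts at 2 sites.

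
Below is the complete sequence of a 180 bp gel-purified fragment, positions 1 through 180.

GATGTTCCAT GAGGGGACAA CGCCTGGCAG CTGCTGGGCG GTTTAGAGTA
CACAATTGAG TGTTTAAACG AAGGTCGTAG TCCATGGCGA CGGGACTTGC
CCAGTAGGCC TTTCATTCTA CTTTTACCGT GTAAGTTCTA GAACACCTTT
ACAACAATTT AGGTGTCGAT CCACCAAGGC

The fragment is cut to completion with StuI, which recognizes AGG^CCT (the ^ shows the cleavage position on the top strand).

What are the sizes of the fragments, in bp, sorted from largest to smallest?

108, 72 bp

The StuI site (AGGCCT) starts at position 106.
StuI cuts after base 3 of each site, so after position 108.
Linear molecule, 1 cut → 2 fragments:
  1–108 → 108 bp
  109–180 → 72 bp
Sorted largest to smallest: 108, 72 bp.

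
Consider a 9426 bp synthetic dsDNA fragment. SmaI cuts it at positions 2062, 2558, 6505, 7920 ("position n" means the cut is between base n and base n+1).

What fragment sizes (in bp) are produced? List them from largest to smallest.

3947, 2062, 1506, 1415, 496 bp

Linear molecule, 4 cuts → 5 fragments:
  2062 − 0 = 2062 bp
  2558 − 2062 = 496 bp
  6505 − 2558 = 3947 bp
  7920 − 6505 = 1415 bp
  9426 − 7920 = 1506 bp
Sorted largest to smallest: 3947, 2062, 1506, 1415, 496 bp.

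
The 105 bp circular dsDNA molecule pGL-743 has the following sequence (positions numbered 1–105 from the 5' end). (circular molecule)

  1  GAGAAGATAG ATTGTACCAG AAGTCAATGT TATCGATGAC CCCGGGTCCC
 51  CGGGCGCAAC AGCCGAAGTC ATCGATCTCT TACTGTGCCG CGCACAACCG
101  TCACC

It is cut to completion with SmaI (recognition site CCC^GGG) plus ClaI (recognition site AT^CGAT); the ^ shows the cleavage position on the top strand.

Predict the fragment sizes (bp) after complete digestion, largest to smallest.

SmaI sites (CCCGGG) start at positions 41, 49.
SmaI cuts after base 3 of each site, so after positions 43, 51.
ClaI sites (ATCGAT) start at positions 32, 71.
ClaI cuts after base 2 of each site, so after positions 33, 72.
Combined cut positions: 33, 43, 51, 72.
Circular molecule, 4 cuts → 4 fragments:
  34–43 → 10 bp
  44–51 → 8 bp
  52–72 → 21 bp
  73–105 then 1–33 → 33 + 33 = 66 bp
Sorted largest to smallest: 66, 21, 10, 8 bp.

66, 21, 10, 8 bp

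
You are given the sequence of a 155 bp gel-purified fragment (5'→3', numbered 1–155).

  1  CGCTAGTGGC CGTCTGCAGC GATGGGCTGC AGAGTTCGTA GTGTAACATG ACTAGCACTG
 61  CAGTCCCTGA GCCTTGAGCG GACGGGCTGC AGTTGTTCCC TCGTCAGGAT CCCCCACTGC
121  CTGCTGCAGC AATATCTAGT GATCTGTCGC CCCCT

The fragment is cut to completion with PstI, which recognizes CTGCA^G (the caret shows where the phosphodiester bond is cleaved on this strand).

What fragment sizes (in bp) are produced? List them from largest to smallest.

37, 31, 29, 27, 18, 13 bp

PstI sites (CTGCAG) start at positions 14, 27, 58, 87, 124.
PstI cuts after base 5 of each site (before the last base), so after positions 18, 31, 62, 91, 128.
Linear molecule, 5 cuts → 6 fragments:
  1–18 → 18 bp
  19–31 → 13 bp
  32–62 → 31 bp
  63–91 → 29 bp
  92–128 → 37 bp
  129–155 → 27 bp
Sorted largest to smallest: 37, 31, 29, 27, 18, 13 bp.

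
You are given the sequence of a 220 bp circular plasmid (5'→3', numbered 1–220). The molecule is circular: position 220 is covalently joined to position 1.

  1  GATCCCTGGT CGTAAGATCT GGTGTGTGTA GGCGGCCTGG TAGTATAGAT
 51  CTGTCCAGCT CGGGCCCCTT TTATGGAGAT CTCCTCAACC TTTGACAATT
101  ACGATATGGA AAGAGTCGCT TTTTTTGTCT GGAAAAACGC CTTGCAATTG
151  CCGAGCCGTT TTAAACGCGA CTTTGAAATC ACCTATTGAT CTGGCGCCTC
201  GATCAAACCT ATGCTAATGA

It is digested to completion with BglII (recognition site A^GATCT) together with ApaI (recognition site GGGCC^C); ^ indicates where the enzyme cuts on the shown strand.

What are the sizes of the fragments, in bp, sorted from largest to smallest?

158, 32, 19, 11 bp

BglII sites (AGATCT) start at positions 15, 47, 77.
BglII cuts after the first base of each site, so after positions 15, 47, 77.
The ApaI site (GGGCCC) starts at position 62.
ApaI cuts after base 5 of each site (before the last base), so after position 66.
Combined cut positions: 15, 47, 66, 77.
Circular molecule, 4 cuts → 4 fragments:
  16–47 → 32 bp
  48–66 → 19 bp
  67–77 → 11 bp
  78–220 then 1–15 → 143 + 15 = 158 bp
Sorted largest to smallest: 158, 32, 19, 11 bp.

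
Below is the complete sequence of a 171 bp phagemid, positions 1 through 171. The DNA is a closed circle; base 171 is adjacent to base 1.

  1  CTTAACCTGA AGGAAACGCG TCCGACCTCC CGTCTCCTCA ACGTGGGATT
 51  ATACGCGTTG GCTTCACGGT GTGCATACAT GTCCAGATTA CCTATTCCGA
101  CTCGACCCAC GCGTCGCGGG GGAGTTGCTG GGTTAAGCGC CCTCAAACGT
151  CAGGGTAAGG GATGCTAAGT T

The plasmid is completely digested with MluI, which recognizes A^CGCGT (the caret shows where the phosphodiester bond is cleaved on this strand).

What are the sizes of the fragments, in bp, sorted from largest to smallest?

MluI sites (ACGCGT) start at positions 16, 53, 109.
MluI cuts after the first base of each site, so after positions 16, 53, 109.
Circular molecule, 3 cuts → 3 fragments:
  17–53 → 37 bp
  54–109 → 56 bp
  110–171 then 1–16 → 62 + 16 = 78 bp
Sorted largest to smallest: 78, 56, 37 bp.

78, 56, 37 bp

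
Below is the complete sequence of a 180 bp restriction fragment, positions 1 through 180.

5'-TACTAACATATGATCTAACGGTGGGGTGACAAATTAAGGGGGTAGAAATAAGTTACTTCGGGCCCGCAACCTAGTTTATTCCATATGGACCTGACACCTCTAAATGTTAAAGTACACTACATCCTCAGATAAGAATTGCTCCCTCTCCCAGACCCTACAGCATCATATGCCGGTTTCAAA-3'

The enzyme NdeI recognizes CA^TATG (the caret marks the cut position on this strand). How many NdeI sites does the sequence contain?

CATATG occurs starting at positions 7, 82, 164.
NdeI cuts at 3 sites.

3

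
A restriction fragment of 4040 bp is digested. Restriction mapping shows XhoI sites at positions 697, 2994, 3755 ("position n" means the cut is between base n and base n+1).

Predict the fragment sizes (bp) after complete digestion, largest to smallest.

Linear molecule, 3 cuts → 4 fragments:
  697 − 0 = 697 bp
  2994 − 697 = 2297 bp
  3755 − 2994 = 761 bp
  4040 − 3755 = 285 bp
Sorted largest to smallest: 2297, 761, 697, 285 bp.

2297, 761, 697, 285 bp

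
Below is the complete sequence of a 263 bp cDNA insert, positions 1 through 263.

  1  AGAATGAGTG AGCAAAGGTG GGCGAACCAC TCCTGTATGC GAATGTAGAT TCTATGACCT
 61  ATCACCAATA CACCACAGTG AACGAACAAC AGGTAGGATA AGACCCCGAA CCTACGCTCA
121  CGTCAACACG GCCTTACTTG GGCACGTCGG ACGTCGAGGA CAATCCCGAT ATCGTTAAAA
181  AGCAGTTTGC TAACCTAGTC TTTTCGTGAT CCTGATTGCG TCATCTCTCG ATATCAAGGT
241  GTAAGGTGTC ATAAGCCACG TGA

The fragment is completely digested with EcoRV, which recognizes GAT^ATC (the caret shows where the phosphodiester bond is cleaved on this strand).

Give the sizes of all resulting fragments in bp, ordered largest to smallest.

EcoRV sites (GATATC) start at positions 168, 230.
EcoRV cuts after base 3 of each site, so after positions 170, 232.
Linear molecule, 2 cuts → 3 fragments:
  1–170 → 170 bp
  171–232 → 62 bp
  233–263 → 31 bp
Sorted largest to smallest: 170, 62, 31 bp.

170, 62, 31 bp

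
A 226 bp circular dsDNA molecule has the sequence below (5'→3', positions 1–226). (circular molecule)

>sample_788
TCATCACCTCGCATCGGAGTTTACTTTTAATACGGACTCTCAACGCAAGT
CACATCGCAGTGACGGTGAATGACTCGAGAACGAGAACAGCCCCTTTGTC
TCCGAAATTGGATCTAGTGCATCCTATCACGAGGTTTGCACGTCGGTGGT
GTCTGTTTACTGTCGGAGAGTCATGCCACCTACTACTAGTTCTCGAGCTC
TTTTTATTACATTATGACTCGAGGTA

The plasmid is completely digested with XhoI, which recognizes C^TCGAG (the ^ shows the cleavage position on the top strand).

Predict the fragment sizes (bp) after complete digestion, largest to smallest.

XhoI sites (CTCGAG) start at positions 74, 192, 218.
XhoI cuts after the first base of each site, so after positions 74, 192, 218.
Circular molecule, 3 cuts → 3 fragments:
  75–192 → 118 bp
  193–218 → 26 bp
  219–226 then 1–74 → 8 + 74 = 82 bp
Sorted largest to smallest: 118, 82, 26 bp.

118, 82, 26 bp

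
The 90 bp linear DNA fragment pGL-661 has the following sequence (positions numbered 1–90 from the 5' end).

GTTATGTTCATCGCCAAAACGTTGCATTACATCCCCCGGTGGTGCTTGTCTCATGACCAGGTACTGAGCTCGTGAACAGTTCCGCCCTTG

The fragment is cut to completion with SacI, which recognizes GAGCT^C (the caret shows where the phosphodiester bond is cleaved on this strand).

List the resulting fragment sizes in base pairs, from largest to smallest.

70, 20 bp

The SacI site (GAGCTC) starts at position 66.
SacI cuts after base 5 of each site (before the last base), so after position 70.
Linear molecule, 1 cut → 2 fragments:
  1–70 → 70 bp
  71–90 → 20 bp
Sorted largest to smallest: 70, 20 bp.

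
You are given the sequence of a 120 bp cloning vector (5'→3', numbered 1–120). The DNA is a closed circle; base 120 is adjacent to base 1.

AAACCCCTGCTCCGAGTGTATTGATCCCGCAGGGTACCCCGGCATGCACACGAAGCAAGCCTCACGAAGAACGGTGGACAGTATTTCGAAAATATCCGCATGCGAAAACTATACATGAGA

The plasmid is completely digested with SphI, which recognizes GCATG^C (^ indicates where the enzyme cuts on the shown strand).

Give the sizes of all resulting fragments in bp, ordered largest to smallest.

SphI sites (GCATGC) start at positions 42, 98.
SphI cuts after base 5 of each site (before the last base), so after positions 46, 102.
Circular molecule, 2 cuts → 2 fragments:
  47–102 → 56 bp
  103–120 then 1–46 → 18 + 46 = 64 bp
Sorted largest to smallest: 64, 56 bp.

64, 56 bp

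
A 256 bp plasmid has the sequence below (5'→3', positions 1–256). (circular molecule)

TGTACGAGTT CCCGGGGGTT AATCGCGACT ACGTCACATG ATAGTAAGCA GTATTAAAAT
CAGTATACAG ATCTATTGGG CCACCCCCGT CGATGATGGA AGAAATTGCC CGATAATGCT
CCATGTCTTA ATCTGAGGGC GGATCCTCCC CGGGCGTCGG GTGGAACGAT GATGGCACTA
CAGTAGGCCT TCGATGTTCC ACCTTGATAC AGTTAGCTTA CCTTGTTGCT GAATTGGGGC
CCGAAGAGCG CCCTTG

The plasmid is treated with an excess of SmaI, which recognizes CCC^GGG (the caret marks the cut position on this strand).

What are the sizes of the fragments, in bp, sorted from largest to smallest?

138, 118 bp

SmaI sites (CCCGGG) start at positions 11, 149.
SmaI cuts after base 3 of each site, so after positions 13, 151.
Circular molecule, 2 cuts → 2 fragments:
  14–151 → 138 bp
  152–256 then 1–13 → 105 + 13 = 118 bp
Sorted largest to smallest: 138, 118 bp.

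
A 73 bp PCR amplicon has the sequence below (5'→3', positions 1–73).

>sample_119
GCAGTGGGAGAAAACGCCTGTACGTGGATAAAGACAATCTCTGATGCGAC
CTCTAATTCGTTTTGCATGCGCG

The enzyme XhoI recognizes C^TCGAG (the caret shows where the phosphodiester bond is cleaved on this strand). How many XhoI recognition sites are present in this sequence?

0

No occurrence of CTCGAG is present in the sequence.
XhoI does not cut: 0 sites.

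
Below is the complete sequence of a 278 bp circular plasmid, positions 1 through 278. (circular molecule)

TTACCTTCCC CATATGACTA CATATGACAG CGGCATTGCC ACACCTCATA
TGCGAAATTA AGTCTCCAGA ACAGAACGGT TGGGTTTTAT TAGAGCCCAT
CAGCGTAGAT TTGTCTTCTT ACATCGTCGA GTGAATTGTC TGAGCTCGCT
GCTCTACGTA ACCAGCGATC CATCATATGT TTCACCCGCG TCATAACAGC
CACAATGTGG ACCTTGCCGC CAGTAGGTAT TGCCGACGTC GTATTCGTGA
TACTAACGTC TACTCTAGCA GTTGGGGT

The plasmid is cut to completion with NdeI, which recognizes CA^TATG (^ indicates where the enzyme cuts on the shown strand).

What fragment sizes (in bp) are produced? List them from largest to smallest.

NdeI sites (CATATG) start at positions 11, 21, 47, 174.
NdeI cuts after base 2 of each site, so after positions 12, 22, 48, 175.
Circular molecule, 4 cuts → 4 fragments:
  13–22 → 10 bp
  23–48 → 26 bp
  49–175 → 127 bp
  176–278 then 1–12 → 103 + 12 = 115 bp
Sorted largest to smallest: 127, 115, 26, 10 bp.

127, 115, 26, 10 bp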